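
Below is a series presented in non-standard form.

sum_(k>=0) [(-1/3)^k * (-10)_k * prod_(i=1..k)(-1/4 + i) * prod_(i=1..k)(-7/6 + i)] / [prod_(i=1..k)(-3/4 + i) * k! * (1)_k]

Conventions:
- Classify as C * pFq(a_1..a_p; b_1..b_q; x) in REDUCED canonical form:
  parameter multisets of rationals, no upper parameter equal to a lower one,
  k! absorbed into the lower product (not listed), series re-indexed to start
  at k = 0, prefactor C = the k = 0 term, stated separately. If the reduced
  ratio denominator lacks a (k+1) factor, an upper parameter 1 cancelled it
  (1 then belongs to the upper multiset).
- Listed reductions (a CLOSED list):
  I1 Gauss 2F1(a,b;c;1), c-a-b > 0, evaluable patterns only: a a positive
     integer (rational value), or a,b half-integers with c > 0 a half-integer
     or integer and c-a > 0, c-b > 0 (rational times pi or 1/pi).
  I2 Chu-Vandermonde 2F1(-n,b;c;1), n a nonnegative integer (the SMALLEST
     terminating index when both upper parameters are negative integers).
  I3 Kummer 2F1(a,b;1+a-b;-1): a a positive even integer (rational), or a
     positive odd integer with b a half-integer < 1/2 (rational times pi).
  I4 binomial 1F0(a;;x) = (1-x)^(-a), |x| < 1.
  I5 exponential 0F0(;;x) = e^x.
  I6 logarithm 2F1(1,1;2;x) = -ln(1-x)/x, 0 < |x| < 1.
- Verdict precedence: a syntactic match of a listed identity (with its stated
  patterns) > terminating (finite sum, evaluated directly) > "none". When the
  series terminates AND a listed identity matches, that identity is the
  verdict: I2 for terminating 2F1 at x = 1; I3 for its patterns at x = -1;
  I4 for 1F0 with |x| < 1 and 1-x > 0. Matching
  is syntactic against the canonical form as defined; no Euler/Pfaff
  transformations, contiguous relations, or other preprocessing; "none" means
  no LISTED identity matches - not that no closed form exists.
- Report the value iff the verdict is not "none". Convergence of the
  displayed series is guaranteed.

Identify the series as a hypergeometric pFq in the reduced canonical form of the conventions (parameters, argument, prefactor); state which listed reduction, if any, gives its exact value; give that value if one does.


At argument -1/3: a 3F2 with upper {-10, -1/6, 3/4}, lower {1/4, 1}, scaled by C = 1. Verdict: terminating - upper parameter -10 makes this a finite sum (last index 10), evaluated exactly. Its exact value is -74375101901673841231/19784387358790778880.

First insight: t_0 = 1 here, and the lower running product (C = 1, x = -1/3) is a rising factorial.
Step ratio: r(k) = (-1/3) * (k-10) (k-1/6) (k+3/4) / [(k+1/4) (k+1) (k+1)] - rational in k, leading ratio (-1/3); with t_0 = 1, classification follows.


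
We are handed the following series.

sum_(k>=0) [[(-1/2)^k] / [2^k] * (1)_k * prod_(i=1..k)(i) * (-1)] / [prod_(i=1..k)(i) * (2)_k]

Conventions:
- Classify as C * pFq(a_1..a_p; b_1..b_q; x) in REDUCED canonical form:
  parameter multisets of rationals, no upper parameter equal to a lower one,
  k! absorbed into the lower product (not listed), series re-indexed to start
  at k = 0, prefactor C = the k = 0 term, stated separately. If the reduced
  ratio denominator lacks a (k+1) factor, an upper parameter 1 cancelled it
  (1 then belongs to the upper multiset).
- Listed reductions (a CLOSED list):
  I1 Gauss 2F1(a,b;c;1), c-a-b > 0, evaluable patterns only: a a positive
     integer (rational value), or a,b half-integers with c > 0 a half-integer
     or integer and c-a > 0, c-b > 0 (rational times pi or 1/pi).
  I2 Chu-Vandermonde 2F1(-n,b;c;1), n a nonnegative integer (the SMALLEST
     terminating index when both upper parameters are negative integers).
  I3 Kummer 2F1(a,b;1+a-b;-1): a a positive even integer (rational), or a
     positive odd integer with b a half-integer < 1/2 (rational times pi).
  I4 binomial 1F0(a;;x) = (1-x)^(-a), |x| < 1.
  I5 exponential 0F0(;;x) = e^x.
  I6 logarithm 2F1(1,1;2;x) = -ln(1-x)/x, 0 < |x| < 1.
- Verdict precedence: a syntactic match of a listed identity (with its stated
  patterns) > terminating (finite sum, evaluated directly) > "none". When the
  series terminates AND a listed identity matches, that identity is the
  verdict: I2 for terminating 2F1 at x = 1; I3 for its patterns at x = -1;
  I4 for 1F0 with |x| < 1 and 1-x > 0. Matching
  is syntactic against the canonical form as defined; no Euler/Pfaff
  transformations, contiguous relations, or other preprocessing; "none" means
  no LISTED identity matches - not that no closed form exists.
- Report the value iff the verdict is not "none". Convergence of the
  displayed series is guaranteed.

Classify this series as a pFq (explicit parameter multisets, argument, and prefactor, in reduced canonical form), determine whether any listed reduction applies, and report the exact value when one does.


With C = -1: the canonical form is 2F1(1, 1; 2; -1/4). Verdict: logarithm (I6) fires (the logarithm: parameters (1,1;2), x = -1/4). Value: (-4) * ln(5/4).

The tell: from the first term -1: the two k-th powers (C = -1) combine into one argument.
Step ratio: r(k) = (-1/4) * (k+1) (k+1) / [(k+2) (k+1)] - rational in k. x = (-1/4); t_0 = -1; negate the roots.


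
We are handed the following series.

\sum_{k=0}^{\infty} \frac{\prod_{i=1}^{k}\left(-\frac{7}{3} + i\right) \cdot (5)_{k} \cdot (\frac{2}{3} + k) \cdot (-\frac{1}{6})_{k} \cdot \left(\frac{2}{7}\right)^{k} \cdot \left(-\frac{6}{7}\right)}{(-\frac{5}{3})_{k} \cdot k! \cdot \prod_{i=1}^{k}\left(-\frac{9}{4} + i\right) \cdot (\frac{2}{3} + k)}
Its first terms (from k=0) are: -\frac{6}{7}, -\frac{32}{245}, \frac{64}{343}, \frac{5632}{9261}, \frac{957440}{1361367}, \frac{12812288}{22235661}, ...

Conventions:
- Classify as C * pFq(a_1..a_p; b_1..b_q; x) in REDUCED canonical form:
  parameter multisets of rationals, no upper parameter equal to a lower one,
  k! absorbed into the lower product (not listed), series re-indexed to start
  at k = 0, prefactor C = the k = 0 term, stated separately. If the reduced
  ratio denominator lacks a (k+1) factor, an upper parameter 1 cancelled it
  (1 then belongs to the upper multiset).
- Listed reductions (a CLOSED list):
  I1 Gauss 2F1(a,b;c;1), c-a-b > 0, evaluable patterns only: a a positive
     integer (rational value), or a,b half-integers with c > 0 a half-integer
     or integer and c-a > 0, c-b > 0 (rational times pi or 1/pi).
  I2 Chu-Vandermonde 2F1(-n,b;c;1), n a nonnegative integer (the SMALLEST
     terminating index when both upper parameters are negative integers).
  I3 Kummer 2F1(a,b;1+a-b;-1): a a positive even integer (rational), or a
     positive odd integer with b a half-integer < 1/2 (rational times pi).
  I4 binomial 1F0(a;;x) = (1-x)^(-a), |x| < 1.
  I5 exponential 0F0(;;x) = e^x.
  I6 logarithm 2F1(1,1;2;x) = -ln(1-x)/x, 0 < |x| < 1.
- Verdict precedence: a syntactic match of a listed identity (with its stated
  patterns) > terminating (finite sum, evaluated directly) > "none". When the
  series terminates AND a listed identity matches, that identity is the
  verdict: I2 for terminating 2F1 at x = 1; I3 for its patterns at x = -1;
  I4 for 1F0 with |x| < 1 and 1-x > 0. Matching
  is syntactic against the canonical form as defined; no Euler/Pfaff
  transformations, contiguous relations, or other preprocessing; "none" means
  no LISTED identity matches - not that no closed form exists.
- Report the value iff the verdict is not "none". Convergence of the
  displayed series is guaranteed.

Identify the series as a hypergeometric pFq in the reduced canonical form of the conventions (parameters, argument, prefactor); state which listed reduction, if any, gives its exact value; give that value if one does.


Classification (C = -\frac{6}{7}): 3F2 with upper {-\frac{4}{3}, -\frac{1}{6}, 5}, lower {-\frac{5}{3}, -\frac{5}{4}}, argument x = \frac{2}{7}. Verdict: none. Every listed pattern misses the 3F2 form at \frac{2}{7}, upper {-\frac{4}{3}, -\frac{1}{6}, 5}.

The tell: x = \frac{2}{7} and the lower running product (prefactor -6/7) is a rising factorial.
Step ratio: r(k) = \frac{2}{7} * (k-\frac{4}{3}) (k-\frac{1}{6}) (k+5) / [(k-\frac{5}{3}) (k-\frac{5}{4}) (k+1)] - rational in k. x = \frac{2}{7}; t_0 = -\frac{6}{7}; negate the roots.


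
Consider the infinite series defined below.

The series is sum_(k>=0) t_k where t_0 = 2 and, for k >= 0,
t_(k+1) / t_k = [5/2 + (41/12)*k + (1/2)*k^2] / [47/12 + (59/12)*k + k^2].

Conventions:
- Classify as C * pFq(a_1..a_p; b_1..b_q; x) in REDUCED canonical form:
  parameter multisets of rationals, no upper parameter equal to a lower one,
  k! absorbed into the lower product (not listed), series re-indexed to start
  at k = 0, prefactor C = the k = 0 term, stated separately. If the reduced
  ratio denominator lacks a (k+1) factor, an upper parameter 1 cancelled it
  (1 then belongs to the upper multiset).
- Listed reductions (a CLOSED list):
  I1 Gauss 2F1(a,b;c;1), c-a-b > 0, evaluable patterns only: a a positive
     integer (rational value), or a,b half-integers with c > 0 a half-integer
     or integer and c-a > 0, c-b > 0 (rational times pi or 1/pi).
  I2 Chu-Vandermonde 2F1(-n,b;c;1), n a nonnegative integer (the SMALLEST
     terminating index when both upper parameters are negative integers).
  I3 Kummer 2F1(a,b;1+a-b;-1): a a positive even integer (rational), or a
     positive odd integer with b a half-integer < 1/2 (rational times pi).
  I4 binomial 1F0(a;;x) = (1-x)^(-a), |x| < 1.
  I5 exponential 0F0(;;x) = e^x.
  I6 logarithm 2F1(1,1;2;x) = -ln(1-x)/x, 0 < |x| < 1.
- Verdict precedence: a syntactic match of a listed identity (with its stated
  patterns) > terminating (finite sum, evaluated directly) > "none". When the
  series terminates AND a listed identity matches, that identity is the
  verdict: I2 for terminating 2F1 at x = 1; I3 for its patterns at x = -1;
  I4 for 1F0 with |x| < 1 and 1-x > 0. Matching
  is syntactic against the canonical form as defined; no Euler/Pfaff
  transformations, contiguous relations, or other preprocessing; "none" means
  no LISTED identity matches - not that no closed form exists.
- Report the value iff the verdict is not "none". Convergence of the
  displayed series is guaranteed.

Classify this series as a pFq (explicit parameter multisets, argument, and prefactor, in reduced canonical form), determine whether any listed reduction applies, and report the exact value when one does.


x = 1/2 here; the reduced form reads 2F1, upper {5/6, 6}, lower {47/12}, C = 2. Verdict: none. A 2F1 with upper {5/6, 6} fits none of I1-I6 at x = 1/2; the sum runs forever.

Key step: x = (1/2) and factor the ratio over Q (C = 2, x = 1/2): negated roots = parameters.
Adjacent-term ratio: r(k) = (1/2) * (k+5/6) (k+6) / [(k+47/12) (k+1)] - rational; roots negated = parameters, x = (1/2), C = 2.


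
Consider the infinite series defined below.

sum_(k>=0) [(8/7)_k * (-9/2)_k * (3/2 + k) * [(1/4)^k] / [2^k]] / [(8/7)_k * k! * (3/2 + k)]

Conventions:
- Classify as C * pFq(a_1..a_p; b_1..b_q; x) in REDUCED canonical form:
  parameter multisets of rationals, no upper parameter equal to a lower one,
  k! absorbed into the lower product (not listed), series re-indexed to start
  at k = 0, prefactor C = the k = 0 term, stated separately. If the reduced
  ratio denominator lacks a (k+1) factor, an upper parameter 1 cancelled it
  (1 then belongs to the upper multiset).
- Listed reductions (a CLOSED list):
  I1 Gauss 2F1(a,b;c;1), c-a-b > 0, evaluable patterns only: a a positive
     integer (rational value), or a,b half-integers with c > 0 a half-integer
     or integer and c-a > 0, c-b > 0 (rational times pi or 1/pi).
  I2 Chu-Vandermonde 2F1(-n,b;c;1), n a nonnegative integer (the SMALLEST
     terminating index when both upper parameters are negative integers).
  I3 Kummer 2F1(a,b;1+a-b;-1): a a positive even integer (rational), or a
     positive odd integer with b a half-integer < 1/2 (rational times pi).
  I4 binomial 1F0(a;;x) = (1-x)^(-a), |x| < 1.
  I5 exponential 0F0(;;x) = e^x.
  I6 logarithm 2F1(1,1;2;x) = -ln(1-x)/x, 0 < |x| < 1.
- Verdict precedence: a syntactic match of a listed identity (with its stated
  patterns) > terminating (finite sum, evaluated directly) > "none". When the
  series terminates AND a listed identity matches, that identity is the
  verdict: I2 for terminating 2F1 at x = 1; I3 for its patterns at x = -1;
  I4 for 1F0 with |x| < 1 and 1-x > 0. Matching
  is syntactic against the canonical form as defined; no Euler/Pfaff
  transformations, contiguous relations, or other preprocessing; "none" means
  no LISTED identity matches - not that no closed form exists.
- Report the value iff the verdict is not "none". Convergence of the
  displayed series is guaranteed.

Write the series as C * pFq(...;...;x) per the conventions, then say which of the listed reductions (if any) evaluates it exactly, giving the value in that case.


Classification (C = 1): 1F0 with upper {-9/2}, lower {-}, argument x = 1/8. Verdict: the binomial series (I4) applies (the 1F0 binomial series: exponent 9/2, x = 1/8). Its exact value is (7/8)^(9/2).

The tell: t_0 being 1, the two k-th powers (C = 1, x = 1/8) combine into one argument.
Ratio: r(k) = (1/8) * (k-9/2) / [(k+1)] - rational in k. x = (1/8); t_0 = 1; negate the roots.


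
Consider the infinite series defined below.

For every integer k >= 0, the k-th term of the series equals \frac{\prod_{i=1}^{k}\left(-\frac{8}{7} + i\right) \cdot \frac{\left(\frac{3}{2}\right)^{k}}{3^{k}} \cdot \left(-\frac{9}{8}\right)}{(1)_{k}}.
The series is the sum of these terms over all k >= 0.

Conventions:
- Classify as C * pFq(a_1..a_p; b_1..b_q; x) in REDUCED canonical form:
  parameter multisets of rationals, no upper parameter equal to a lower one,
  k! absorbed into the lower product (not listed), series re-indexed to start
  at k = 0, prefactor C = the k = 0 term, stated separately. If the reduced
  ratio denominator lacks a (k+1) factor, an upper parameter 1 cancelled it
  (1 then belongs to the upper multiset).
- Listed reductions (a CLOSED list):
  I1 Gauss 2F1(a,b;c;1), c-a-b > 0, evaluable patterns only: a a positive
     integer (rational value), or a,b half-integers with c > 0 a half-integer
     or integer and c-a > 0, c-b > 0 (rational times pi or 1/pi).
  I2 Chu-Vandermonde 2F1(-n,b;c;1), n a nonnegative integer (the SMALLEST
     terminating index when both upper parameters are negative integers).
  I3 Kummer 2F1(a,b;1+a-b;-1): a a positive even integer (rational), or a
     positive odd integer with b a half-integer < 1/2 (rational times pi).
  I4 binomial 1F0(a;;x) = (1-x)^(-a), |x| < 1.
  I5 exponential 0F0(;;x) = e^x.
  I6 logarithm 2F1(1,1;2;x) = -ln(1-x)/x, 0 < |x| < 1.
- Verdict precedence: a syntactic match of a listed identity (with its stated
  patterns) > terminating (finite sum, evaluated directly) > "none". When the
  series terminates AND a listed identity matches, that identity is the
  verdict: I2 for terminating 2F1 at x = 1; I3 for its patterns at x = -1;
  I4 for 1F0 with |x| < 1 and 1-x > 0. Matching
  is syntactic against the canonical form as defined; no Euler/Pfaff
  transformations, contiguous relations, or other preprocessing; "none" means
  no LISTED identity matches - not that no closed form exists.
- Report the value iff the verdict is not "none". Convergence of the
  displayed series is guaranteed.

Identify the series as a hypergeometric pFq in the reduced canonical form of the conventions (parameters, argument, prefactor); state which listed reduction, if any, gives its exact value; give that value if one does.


Prefactor -\frac{9}{8}, argument \frac{1}{2}: 1F0 with upper {-\frac{1}{7}} over lower {-}. Verdict (x = \frac{1}{2}): the I4 binomial reduction applies (the 1F0 binomial series: exponent 1/7, x = \frac{1}{2}). Value: \left(-\frac{9}{8}\right) \cdot \left(\frac{1}{2}\right)^{\frac{1}{7}}.

Structural cue: t_0 being -\frac{9}{8}, the two k-th powers (C = -9/8) combine into one argument.
Adjacent-term ratio: r(k) = \frac{1}{2} * (k-\frac{1}{7}) / [(k+1)] ; factor over Q: parameters, x = \frac{1}{2}, and C = -\frac{9}{8}.


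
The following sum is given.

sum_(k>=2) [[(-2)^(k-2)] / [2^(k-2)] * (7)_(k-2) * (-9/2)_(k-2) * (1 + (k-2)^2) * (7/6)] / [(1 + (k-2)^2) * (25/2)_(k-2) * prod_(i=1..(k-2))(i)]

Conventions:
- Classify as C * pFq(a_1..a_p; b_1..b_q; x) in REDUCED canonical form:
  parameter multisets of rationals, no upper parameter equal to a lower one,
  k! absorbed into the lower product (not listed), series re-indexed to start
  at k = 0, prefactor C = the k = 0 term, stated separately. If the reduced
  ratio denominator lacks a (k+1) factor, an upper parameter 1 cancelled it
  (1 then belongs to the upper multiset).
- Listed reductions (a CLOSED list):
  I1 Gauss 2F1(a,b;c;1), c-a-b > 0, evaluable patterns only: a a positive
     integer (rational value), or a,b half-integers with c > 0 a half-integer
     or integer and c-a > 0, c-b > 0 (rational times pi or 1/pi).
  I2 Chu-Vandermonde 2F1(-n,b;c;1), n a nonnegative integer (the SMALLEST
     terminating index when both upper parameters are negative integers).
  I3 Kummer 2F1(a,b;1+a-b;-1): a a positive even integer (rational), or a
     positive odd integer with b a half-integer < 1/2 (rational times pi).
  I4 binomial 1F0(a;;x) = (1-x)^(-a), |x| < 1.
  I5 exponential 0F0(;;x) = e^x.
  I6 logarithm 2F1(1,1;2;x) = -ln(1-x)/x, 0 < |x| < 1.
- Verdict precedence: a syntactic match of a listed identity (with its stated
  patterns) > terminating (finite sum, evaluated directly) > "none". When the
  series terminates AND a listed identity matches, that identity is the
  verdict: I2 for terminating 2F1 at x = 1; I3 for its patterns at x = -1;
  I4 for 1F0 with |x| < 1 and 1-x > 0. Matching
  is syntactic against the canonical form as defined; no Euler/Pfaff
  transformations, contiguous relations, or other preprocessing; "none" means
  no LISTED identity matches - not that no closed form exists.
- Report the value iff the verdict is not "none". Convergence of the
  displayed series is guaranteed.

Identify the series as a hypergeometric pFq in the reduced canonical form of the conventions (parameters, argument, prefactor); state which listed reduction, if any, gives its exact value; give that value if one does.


The tell: with t_0 = 7/6, striking the common factor k^2 + 1 reduces the term (prefactor 7/6).
Consecutive-term ratio: r(k) = (-1) * (k-9/2) (k+7) / [(k+25/2) (k+1)] - poly over poly, x = (-1) from leading terms; C = 7/6 at k = 0.

With C = 7/6: the canonical form is 2F1(-9/2, 7; 25/2; -1). Verdict at x = -1: Kummer (I3) matches (x = -1; c = 25/2 equals 1+a-b for upper {-9/2, 7}: listed pattern). Exact value: (780825045/268435456) * pi.


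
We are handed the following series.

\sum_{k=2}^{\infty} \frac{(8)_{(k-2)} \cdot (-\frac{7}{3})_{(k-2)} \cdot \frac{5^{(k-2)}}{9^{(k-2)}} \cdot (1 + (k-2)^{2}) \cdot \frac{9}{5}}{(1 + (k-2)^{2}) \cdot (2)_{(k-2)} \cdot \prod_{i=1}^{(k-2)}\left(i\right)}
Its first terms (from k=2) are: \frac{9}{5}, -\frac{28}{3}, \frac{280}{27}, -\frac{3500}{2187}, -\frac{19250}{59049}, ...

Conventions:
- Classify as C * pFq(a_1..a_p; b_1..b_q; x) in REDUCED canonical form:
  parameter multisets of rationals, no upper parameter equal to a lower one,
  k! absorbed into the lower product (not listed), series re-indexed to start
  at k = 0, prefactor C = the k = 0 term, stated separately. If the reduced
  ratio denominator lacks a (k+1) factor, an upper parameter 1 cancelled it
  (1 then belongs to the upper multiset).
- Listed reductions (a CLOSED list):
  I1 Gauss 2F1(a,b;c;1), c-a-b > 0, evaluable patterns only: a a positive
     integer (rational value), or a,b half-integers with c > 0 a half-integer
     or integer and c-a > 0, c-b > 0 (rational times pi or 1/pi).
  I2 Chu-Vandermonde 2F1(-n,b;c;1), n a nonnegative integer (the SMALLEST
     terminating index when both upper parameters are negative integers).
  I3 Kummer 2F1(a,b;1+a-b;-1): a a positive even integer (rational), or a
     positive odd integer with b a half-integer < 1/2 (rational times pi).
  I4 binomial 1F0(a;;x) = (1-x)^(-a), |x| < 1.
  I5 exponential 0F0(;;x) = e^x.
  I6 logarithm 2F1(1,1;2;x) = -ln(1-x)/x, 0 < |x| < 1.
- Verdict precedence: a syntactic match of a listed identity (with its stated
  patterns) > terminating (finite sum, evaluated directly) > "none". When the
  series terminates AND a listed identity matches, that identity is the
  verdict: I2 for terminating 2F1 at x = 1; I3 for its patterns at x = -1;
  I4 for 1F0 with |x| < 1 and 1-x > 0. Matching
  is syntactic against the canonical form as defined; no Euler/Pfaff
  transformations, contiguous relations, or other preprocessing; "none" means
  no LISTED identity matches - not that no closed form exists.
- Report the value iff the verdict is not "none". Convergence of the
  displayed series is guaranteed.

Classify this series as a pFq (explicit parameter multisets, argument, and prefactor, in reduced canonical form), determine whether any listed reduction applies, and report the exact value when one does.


Prefactor \frac{9}{5}, argument \frac{5}{9}: 2F1 with upper {-\frac{7}{3}, 8} over lower {2}. Verdict: none here - no I1-I6 shape fits x = \frac{5}{9} with lower {2}.

First insight: x = \frac{5}{9} and the factor k^2 + 1 cancels (top and bottom), leaving prefactor 9/5.
Term ratio: r(k) = \frac{5}{9} * (k-\frac{7}{3}) (k+8) / [(k+2) (k+1)] - rational in k. x = \frac{5}{9}; t_0 = \frac{9}{5}; negate the roots.


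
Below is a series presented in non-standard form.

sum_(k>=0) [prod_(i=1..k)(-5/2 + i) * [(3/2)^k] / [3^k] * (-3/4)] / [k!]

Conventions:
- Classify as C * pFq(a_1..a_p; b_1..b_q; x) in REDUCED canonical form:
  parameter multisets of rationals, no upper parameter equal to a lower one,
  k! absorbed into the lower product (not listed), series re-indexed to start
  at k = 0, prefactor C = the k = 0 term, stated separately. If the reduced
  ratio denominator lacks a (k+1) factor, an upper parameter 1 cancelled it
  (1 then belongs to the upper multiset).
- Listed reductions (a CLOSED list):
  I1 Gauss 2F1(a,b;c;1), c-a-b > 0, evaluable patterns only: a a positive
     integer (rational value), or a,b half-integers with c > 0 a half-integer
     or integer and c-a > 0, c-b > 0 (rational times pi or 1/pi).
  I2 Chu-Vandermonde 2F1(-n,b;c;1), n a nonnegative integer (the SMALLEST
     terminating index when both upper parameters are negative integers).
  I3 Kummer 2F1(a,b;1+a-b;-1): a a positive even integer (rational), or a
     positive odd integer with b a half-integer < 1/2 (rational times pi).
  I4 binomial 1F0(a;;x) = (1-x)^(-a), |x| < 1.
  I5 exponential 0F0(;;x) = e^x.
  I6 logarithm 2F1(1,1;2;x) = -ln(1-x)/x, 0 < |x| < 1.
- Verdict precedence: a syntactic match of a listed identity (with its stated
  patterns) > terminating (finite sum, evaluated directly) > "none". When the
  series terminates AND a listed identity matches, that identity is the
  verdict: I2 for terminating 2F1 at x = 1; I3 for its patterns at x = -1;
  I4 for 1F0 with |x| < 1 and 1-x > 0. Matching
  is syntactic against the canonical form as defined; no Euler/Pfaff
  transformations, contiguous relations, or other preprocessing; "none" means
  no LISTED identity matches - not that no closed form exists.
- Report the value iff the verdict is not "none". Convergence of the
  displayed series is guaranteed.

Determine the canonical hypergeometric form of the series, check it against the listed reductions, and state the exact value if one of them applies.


Classification (C = -3/4): 1F0 with upper {-3/2}, lower {-}, argument x = 1/2. Verdict: the I4 binomial reduction fires (the 1F0 binomial series: exponent 3/2, x = 1/2). Its exact value is (-3/4) * (1/2)^(3/2).

Structural cue: from the first term -3/4: the running product (C = -3/4) telescopes to a rising factorial.
Adjacent-term ratio: r(k) = (1/2) * (k-3/2) / [(k+1)] - rational; roots negated = parameters, x = (1/2), C = -3/4.


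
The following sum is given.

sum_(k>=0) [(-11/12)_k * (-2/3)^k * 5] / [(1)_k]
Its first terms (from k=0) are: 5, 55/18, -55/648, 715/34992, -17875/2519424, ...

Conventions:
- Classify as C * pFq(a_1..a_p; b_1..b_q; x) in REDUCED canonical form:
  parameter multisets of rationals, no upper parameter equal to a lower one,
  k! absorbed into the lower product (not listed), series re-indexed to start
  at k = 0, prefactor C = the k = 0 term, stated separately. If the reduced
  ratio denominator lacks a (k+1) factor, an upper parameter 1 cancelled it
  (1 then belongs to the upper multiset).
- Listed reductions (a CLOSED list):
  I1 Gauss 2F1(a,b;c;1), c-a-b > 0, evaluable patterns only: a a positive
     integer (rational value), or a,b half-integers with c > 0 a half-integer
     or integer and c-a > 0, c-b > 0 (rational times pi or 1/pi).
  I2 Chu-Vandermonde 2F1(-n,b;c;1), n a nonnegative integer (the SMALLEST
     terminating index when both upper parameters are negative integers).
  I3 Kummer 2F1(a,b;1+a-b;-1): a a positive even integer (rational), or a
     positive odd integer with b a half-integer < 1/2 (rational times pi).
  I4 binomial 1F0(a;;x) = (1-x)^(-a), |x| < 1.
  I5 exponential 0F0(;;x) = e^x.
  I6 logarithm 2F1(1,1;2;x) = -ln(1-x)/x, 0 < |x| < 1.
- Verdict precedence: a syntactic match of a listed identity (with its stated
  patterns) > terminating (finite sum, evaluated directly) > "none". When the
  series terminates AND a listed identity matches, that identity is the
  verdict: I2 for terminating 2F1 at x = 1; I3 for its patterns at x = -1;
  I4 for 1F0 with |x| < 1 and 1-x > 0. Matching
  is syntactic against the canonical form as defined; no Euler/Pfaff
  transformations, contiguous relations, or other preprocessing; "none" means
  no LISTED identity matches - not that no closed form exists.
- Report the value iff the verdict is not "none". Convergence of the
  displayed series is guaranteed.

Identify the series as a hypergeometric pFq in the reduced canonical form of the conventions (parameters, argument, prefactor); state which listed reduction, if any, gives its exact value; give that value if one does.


x = -2/3 here; the reduced form reads 1F0, upper {-11/12}, lower {-}, C = 5. Verdict: this is the binomial series (I4) (the 1F0 binomial series: exponent 11/12, x = -2/3). Hence: 5 * (5/3)^(11/12).

First insight: x = (-2/3) and (1)_k (prefactor 5) is k! itself.
Adjacent-term ratio: r(k) = (-2/3) * (k-11/12) / [(k+1)] - rational; roots negated = parameters, x = (-2/3), C = 5.


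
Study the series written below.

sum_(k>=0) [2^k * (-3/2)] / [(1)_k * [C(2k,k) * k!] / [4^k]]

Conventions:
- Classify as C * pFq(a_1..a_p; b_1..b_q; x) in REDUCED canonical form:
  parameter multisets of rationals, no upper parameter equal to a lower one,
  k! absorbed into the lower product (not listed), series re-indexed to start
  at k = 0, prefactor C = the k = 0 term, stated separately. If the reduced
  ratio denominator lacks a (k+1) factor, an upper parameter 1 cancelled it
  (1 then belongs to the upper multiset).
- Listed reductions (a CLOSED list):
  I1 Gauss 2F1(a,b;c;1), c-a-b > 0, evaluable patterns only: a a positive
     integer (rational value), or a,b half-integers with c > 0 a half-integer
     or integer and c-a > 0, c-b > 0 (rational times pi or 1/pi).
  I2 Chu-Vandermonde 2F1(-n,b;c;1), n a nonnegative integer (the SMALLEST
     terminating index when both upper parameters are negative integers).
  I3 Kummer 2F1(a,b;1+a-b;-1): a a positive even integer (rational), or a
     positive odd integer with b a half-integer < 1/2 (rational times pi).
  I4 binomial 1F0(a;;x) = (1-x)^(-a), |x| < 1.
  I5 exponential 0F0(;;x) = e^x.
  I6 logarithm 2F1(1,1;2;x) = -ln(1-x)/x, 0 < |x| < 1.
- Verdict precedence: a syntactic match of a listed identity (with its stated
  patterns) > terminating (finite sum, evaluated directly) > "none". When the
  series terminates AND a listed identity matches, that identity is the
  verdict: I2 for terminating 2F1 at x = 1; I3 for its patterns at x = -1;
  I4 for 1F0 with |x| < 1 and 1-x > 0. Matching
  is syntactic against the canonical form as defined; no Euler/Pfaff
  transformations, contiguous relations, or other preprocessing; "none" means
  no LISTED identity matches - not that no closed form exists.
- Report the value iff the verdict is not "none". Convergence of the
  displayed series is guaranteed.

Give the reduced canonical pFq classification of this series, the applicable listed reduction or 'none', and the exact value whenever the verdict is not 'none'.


Prefactor -3/2, argument 2: 0F1 with upper {-} over lower {1/2}. Verdict: none here - no I1-I6 shape fits x = 2 with lower {1/2}.

Key step: t_0 being -3/2, (1)_k (prefactor -3/2) is k! itself.
Step ratio: r(k) = 2 * 1 / [(k+1/2) (k+1)] ; factor over Q: parameters, x = 2, and C = -3/2.


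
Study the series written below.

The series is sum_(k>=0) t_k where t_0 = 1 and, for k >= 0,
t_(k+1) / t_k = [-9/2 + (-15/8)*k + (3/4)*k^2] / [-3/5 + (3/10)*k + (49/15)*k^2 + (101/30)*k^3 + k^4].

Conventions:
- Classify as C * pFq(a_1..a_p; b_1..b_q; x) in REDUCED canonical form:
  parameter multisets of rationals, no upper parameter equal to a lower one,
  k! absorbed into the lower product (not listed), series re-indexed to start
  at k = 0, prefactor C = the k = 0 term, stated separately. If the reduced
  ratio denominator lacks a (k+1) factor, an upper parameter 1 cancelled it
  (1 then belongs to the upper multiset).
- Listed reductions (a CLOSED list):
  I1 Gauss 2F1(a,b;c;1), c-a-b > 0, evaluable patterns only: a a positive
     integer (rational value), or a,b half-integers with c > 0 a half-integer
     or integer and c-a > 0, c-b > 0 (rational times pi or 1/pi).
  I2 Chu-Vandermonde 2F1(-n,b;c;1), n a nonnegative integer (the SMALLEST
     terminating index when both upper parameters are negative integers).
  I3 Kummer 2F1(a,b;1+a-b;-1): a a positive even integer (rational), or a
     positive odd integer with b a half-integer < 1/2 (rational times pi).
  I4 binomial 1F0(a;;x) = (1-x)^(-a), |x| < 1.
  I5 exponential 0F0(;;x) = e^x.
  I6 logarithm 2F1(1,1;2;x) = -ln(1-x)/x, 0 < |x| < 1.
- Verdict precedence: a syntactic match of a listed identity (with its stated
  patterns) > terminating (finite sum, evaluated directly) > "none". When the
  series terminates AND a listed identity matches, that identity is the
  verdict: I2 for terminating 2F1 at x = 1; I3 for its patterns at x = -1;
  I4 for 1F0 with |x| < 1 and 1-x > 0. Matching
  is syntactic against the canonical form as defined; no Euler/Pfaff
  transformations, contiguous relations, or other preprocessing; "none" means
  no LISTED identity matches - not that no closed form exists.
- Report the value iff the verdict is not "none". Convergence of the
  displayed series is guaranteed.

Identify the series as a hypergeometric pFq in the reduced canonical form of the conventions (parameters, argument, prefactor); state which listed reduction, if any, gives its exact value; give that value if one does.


This is 1 * 1F2(-4; -1/3, 6/5; 3/4) in reduced canonical form. Verdict: terminating. (-4)_k vanishes past k = 4, leaving a 5-term sum, computed directly. Value: 33077899/10092544.

The tell: t_0 = 1 here, and cancel k + 3/2 from the displayed ratio first; then C = 1, x = 3/4.
Step ratio: r(k) = (3/4) * (k-4) / [(k-1/3) (k+6/5) (k+1)] - rational in k. x = (3/4); t_0 = 1; negate the roots.


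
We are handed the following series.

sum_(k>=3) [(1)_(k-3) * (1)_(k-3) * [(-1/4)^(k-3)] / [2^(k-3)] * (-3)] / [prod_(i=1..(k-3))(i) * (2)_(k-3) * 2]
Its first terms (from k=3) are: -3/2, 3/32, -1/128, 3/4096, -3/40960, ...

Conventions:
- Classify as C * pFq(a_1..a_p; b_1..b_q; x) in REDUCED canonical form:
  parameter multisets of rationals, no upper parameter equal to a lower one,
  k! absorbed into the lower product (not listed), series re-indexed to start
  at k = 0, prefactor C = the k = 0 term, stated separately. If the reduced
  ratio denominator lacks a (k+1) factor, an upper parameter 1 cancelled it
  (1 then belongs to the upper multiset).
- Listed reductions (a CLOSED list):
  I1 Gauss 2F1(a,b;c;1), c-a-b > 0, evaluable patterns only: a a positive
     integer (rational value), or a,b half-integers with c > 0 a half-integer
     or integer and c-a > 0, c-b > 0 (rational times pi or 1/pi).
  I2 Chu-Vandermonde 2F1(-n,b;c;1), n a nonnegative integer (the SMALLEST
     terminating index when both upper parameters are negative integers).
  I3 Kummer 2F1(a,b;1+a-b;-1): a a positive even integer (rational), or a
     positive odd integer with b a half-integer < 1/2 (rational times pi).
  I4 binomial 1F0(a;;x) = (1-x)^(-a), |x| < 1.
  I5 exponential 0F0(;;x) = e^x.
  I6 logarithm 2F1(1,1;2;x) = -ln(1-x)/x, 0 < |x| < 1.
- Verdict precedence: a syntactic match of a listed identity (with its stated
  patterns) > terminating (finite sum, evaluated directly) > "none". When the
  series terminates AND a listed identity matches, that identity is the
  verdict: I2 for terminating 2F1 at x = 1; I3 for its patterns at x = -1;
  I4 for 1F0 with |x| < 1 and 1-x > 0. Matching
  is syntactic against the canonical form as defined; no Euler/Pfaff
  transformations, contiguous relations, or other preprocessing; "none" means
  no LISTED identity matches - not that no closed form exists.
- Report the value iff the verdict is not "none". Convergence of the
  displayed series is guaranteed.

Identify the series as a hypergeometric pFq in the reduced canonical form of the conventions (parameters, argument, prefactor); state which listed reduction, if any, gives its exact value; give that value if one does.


The series (x = -1/8) is 2F1: upper {1, 1}, lower {2}, prefactor -3/2. Verdict (x = -1/8): logarithm (I6) applies (the logarithm: parameters (1,1;2), x = -1/8). Its exact value is (-12) * ln(9/8).

Key observation: t_0 being -3/2, the two k-th powers (prefactor -3/2) combine into one argument.
Term ratio: r(k) = (-1/8) * (k+1) (k+1) / [(k+2) (k+1)] - rational; roots negated = parameters, x = (-1/8), C = -3/2.


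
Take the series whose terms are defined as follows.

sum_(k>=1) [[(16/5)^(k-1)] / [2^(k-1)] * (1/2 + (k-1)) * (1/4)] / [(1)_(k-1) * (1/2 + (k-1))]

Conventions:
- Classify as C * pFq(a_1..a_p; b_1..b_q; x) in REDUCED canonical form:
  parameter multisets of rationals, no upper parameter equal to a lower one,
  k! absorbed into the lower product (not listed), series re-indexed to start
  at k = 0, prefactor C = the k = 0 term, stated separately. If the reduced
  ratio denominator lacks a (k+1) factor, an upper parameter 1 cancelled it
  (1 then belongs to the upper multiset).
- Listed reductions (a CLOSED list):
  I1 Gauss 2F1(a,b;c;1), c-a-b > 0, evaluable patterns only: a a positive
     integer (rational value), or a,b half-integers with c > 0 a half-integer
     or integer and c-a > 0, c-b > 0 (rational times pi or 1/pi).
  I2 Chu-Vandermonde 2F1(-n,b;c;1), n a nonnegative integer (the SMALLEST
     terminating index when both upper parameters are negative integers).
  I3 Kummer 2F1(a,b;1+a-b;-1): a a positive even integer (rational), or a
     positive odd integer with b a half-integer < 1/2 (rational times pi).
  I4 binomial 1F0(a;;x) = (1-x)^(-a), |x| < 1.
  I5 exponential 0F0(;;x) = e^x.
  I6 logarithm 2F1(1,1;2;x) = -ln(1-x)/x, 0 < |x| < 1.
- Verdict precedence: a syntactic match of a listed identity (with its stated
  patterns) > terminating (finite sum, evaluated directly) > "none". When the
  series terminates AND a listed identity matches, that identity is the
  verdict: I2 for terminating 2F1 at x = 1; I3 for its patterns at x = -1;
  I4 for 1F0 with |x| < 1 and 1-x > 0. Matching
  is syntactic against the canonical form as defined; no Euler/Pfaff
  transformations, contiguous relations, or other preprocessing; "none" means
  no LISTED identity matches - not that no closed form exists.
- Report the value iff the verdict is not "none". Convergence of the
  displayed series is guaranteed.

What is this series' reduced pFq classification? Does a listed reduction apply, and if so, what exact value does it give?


Key observation: t_0 being 1/4, striking the common factor k + 1/2 reduces the term (C = 1/4, x = 8/5).
Ratio: r(k) = (8/5) * 1 / [(k+1)] - rational in k, leading ratio (8/5); with t_0 = 1/4, classification follows.

Canonical form: C = 1/4 times 0F0 with upper {-}, lower {-}, x = 8/5. Verdict: the I5 exponential reduction matches (the 0F0 exponential series at x = 8/5). Hence: (1/4) * e^(8/5).


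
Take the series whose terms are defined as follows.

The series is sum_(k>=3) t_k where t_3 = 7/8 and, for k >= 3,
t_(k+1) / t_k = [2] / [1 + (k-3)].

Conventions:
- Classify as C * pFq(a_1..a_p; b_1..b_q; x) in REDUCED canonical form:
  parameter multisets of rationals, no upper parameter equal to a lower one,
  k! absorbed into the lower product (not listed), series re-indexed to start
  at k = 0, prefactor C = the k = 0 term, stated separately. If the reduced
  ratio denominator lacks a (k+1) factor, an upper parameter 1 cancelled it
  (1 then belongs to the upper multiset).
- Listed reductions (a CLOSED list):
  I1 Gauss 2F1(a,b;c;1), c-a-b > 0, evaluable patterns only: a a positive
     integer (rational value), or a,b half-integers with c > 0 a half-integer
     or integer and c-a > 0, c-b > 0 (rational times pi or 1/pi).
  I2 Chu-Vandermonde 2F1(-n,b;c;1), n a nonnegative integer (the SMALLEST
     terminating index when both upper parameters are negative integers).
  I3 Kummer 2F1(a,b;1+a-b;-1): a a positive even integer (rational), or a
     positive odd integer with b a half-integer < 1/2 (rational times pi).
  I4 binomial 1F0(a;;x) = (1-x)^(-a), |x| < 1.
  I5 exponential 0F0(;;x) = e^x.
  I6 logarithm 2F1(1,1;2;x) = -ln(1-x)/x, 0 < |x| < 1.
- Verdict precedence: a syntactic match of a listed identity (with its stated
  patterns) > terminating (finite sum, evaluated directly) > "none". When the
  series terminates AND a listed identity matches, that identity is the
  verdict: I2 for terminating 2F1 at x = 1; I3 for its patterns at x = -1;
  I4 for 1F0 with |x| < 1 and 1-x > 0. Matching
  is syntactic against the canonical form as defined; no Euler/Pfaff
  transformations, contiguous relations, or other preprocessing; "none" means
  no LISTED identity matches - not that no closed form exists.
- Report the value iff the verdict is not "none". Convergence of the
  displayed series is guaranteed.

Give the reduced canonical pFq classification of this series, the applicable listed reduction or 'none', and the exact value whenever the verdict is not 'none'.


Key step: t_0 being 7/8, the expanded ratio factors over Q; prefactor 7/8, roots give parameters.
Consecutive-term ratio: r(k) = 2 * 1 / [(k+1)] ; factor over Q: parameters, x = 2, and C = 7/8.

Reduced: x = 2, 0F0, upper = {-}, lower = {-}, C = 7/8. Verdict: this is exponential (I5) (the 0F0 exponential series at x = 2). Its exact value is (7/8) * e^(2).


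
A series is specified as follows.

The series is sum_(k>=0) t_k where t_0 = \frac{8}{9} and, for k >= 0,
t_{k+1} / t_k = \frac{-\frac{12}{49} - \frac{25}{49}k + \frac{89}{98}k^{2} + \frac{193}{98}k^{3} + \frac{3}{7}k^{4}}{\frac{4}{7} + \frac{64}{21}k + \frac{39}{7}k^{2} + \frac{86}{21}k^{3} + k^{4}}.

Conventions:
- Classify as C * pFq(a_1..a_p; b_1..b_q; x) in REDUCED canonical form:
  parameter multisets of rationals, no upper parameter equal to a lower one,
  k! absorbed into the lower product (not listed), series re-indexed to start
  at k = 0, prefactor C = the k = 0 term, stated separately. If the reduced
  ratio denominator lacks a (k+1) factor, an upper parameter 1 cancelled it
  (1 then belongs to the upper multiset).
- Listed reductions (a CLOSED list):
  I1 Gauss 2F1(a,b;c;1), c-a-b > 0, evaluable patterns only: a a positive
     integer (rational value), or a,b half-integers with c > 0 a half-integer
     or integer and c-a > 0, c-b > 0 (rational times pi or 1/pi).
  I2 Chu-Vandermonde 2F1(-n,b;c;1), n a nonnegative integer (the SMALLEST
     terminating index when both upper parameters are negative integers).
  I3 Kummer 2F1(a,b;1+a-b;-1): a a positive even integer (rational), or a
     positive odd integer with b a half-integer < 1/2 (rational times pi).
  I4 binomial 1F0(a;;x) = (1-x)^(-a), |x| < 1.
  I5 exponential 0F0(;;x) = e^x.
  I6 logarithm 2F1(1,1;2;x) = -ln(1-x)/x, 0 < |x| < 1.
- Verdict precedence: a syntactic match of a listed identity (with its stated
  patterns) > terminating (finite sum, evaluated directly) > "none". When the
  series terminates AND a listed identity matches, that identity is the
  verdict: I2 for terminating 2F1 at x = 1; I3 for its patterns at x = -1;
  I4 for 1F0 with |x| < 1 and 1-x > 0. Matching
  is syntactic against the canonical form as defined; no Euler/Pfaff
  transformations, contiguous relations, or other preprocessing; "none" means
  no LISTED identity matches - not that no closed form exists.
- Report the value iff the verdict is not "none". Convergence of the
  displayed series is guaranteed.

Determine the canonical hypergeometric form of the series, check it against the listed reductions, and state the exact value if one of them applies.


With C = \frac{8}{9}: the canonical form is 2F1(-\frac{1}{2}, 4; 2; \frac{3}{7}). Verdict: none - this 2F1 at x = \frac{3}{7} matches no listed pattern, and upper {-\frac{1}{2}, 4} holds no stopper.

First insight: t_0 = \frac{8}{9} here, and roots of the ratio polynomials (C = 8/9, x = 3/7) are the negated parameters.
Ratio: r(k) = \frac{3}{7} * (k-\frac{1}{2}) (k+4) / [(k+2) (k+1)] - poly over poly, x = \frac{3}{7} from leading terms; C = \frac{8}{9} at k = 0.
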